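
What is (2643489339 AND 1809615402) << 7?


Step 1: 2643489339 & 1809615402 = 160432682
Step 2: 160432682 << 7 = 20535383296

20535383296


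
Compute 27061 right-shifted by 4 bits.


0b110100110110101 >> 4 = 0b11010011011 = 1691

1691


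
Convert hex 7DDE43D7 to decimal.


7DDE43D7 hex = 2111718359 decimal

2111718359


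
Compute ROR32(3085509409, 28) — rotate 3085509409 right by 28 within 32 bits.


Rotate 0b10110111111010010010001100100001 right by 28 (32-bit) = 0b1111110100100100011001000011011 = 2123510299

2123510299


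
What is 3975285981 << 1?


0b11101100111100100000110011011101 << 1 = 0b111011001111001000001100110111010 = 7950571962

7950571962


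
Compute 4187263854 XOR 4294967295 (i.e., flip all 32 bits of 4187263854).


4187263854 ^ 4294967295 = 107703441

107703441


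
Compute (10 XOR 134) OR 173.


Step 1: 10 ^ 134 = 140
Step 2: 140 | 173 = 173

173


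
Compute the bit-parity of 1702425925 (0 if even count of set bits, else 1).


0b1100101011110001111010101000101 has 17 ones => parity 1

1


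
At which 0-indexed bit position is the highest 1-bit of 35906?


0b1000110001000010. Highest set bit at position 15

15


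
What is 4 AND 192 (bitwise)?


0b100 & 0b11000000 = 0b0 = 0

0


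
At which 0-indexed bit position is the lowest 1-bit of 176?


0b10110000. Lowest set bit at position 4

4


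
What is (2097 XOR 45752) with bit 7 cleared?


Step 1: 2097 ^ 45752 = 47753
Step 2: 47753 & ~(1 << 7) = 47625

47625


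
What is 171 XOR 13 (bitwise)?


0b10101011 ^ 0b1101 = 0b10100110 = 166

166


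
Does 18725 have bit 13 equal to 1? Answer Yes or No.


0b100100100100101, bit 13 = 0. No

No


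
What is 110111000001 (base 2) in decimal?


110111000001 in decimal = 3521

3521


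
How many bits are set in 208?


0b11010000 has 3 set bits

3


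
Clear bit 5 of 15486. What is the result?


15486 & ~(1 << 5) = 15454

15454


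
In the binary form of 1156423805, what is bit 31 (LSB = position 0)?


0b1000100111011011010000001111101, position 31 = 0

0


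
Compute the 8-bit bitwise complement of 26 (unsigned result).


~0b11010 = 0b11100101 = 229 (8-bit unsigned)

229


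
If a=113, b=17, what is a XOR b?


113 ^ 17 = 96

96


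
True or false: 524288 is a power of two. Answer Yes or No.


0b10000000000000000000. Only one bit set => Yes

Yes


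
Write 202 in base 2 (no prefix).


202 = 11001010 in binary

11001010


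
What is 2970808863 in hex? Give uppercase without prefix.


2970808863 = B112F21F hex

B112F21F


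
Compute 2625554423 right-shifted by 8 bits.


0b10011100011111101100011111110111 >> 8 = 0b100111000111111011000111 = 10256071

10256071


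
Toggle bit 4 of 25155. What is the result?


25155 ^ (1 << 4) = 25155 ^ 16 = 25171

25171


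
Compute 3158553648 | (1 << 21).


3158553648 | (1 << 21) = 3158553648 | 2097152 = 3160650800

3160650800


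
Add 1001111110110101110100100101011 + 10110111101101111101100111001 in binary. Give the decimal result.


1001111110110101110100100101011 + 10110111101101111101100111001 = 1100110110100011110010001100100 = 1725031524

1725031524


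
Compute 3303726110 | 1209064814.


0b11000100111010101101110000011110 | 0b1001000000100001101110101101110 = 0b11001100111110101101110101111110 = 3438992766

3438992766


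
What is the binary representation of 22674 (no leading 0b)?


22674 = 101100010010010 in binary

101100010010010


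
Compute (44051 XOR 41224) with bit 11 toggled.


Step 1: 44051 ^ 41224 = 3355
Step 2: 3355 ^ (1 << 11) = 3355 ^ 2048 = 1307

1307


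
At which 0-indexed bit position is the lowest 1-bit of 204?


0b11001100. Lowest set bit at position 2

2


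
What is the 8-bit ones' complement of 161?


161 ^ 255 = 94

94


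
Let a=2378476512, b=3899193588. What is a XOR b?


2378476512 ^ 3899193588 = 1705792276

1705792276


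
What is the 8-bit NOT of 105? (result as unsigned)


~0b1101001 = 0b10010110 = 150 (8-bit unsigned)

150


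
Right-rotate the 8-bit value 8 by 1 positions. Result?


Rotate 0b1000 right by 1 (8-bit) = 0b100 = 4

4


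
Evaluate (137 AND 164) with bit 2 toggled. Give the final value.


Step 1: 137 & 164 = 128
Step 2: 128 ^ (1 << 2) = 128 ^ 4 = 132

132


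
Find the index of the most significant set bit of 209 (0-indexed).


0b11010001. Highest set bit at position 7

7


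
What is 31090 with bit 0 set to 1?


31090 | (1 << 0) = 31090 | 1 = 31091

31091


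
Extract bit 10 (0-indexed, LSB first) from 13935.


0b11011001101111, position 10 = 1

1


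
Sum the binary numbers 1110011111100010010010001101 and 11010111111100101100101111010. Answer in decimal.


1110011111100010010010001101 + 11010111111100101100101111010 = 101001011111000111111000000111 = 696024583

696024583


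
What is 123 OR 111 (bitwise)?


0b1111011 | 0b1101111 = 0b1111111 = 127

127


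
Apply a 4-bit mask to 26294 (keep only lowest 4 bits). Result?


26294 & 15 = 6

6


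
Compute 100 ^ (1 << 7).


100 ^ (1 << 7) = 100 ^ 128 = 228

228


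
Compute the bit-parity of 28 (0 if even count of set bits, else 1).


0b11100 has 3 ones => parity 1

1


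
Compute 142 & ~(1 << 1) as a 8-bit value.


142 & ~(1 << 1) = 140

140


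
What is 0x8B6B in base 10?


8B6B hex = 35691 decimal

35691


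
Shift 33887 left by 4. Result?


0b1000010001011111 << 4 = 0b10000100010111110000 = 542192

542192


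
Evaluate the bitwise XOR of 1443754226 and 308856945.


0b1010110000011011111000011110010 ^ 0b10010011010001100100001110001 = 0b1000100011001010011100010000011 = 1147484291

1147484291


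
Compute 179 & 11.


0b10110011 & 0b1011 = 0b11 = 3

3


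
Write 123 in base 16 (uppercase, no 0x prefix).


123 = 7B hex

7B


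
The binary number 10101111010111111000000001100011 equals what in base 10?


10101111010111111000000001100011 in decimal = 2942271587

2942271587


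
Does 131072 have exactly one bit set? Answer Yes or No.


0b100000000000000000. Only one bit set => Yes

Yes


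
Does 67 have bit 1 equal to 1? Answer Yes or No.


0b1000011, bit 1 = 1. Yes

Yes


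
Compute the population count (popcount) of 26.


0b11010 has 3 set bits

3


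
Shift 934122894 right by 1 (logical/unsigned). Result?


0b110111101011011001010110001110 >> 1 = 0b11011110101101100101011000111 = 467061447

467061447


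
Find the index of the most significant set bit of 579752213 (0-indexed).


0b100010100011100101000100010101. Highest set bit at position 29

29


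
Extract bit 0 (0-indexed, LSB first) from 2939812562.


0b10101111001110011111101011010010, position 0 = 0

0


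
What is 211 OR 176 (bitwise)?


0b11010011 | 0b10110000 = 0b11110011 = 243

243


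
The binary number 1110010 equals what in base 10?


1110010 in decimal = 114

114


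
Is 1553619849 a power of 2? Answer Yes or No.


0b1011100100110100101101110001001. Multiple bits set => No

No


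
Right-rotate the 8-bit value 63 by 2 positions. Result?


Rotate 0b111111 right by 2 (8-bit) = 0b11001111 = 207

207


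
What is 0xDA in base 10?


DA hex = 218 decimal

218


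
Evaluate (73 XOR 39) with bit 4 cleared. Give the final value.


Step 1: 73 ^ 39 = 110
Step 2: 110 & ~(1 << 4) = 110

110


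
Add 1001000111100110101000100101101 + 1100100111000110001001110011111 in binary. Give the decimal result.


1001000111100110101000100101101 + 1100100111000110001001110011111 = 10101101110101100110010011001100 = 2916508876

2916508876


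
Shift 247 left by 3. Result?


0b11110111 << 3 = 0b11110111000 = 1976

1976


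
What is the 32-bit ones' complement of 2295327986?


2295327986 ^ 4294967295 = 1999639309

1999639309


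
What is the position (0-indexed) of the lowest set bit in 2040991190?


0b1111001101001110000110111010110. Lowest set bit at position 1

1


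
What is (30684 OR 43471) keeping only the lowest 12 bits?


Step 1: 30684 | 43471 = 65503
Step 2: 65503 & 4095 = 4063

4063


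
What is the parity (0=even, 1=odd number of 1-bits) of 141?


0b10001101 has 4 ones => parity 0

0


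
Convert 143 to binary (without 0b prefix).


143 = 10001111 in binary

10001111


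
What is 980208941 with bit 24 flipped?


980208941 ^ (1 << 24) = 980208941 ^ 16777216 = 996986157

996986157


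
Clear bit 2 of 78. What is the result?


78 & ~(1 << 2) = 74

74


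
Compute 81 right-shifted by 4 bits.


0b1010001 >> 4 = 0b101 = 5

5


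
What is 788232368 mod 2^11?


788232368 & 2047 = 176

176


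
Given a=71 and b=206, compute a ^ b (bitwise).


71 ^ 206 = 137

137


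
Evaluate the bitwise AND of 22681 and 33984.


0b101100010011001 & 0b1000010011000000 = 0b10000000 = 128

128


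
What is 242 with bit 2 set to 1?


242 | (1 << 2) = 242 | 4 = 246

246


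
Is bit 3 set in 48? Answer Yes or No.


0b110000, bit 3 = 0. No

No


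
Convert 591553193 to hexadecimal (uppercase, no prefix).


591553193 = 234262A9 hex

234262A9


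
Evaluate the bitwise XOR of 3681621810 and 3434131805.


0b11011011011100010001011100110010 ^ 0b11001100101100001011000101011101 = 0b10111110000011010011001101111 = 398567023

398567023


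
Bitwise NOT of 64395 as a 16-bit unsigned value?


~0b1111101110001011 = 0b10001110100 = 1140 (16-bit unsigned)

1140


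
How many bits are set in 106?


0b1101010 has 4 set bits

4


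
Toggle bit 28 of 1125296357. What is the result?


1125296357 ^ (1 << 28) = 1125296357 ^ 268435456 = 1393731813

1393731813


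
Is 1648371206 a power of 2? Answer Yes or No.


0b1100010010000000010011000000110. Multiple bits set => No

No


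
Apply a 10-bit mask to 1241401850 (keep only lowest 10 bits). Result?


1241401850 & 1023 = 506

506


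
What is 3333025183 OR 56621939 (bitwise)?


0b11000110101010011110110110011111 | 0b11010111111111101101110011 = 0b11000111111111111111111111111111 = 3355443199

3355443199


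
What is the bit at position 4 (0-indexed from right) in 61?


0b111101, position 4 = 1

1


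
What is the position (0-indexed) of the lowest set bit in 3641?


0b111000111001. Lowest set bit at position 0

0


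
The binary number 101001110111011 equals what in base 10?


101001110111011 in decimal = 21435

21435


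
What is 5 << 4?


0b101 << 4 = 0b1010000 = 80

80


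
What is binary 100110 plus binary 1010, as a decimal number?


100110 + 1010 = 110000 = 48

48


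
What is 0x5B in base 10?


5B hex = 91 decimal

91


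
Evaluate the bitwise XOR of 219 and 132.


0b11011011 ^ 0b10000100 = 0b1011111 = 95

95


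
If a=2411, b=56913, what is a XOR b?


2411 ^ 56913 = 55098

55098


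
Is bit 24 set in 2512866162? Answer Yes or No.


0b10010101110001110100101101110010, bit 24 = 1. Yes

Yes


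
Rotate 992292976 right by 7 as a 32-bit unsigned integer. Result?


Rotate 0b111011001001010011000001110000 right by 7 (32-bit) = 0b11100000011101100100101001100000 = 3765848672

3765848672


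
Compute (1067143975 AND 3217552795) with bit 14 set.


Step 1: 1067143975 & 3217552795 = 1065570563
Step 2: 1065570563 | (1 << 14) = 1065570563 | 16384 = 1065570563

1065570563


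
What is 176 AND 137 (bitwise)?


0b10110000 & 0b10001001 = 0b10000000 = 128

128


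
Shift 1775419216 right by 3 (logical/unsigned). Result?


0b1101001110100101011111101010000 >> 3 = 0b1101001110100101011111101010 = 221927402

221927402


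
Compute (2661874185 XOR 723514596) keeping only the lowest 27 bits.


Step 1: 2661874185 ^ 723514596 = 3048673005
Step 2: 3048673005 & 134217727 = 95882989

95882989


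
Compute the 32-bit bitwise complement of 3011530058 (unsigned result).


~0b10110011100000000100110101001010 = 0b1001100011111111011001010110101 = 1283437237 (32-bit unsigned)

1283437237


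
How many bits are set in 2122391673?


0b1111110100000010010000001111001 has 14 set bits

14


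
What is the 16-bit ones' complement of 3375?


3375 ^ 65535 = 62160

62160


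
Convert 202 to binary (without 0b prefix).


202 = 11001010 in binary

11001010


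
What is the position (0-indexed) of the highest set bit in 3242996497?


0b11000001010011000011001100010001. Highest set bit at position 31

31


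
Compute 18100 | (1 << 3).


18100 | (1 << 3) = 18100 | 8 = 18108

18108


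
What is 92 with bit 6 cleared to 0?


92 & ~(1 << 6) = 28

28


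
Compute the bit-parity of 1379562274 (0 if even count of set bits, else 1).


0b1010010001110100111001100100010 has 14 ones => parity 0

0


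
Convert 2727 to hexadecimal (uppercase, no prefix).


2727 = AA7 hex

AA7


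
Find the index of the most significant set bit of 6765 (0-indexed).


0b1101001101101. Highest set bit at position 12

12


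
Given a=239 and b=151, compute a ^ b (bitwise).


239 ^ 151 = 120

120


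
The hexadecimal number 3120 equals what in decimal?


3120 hex = 12576 decimal

12576


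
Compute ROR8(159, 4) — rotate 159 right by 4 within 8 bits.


Rotate 0b10011111 right by 4 (8-bit) = 0b11111001 = 249

249


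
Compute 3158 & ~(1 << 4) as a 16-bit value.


3158 & ~(1 << 4) = 3142

3142


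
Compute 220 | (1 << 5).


220 | (1 << 5) = 220 | 32 = 252

252


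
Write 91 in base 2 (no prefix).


91 = 1011011 in binary

1011011


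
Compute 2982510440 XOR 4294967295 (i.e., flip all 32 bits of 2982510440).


2982510440 ^ 4294967295 = 1312456855

1312456855


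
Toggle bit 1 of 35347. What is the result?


35347 ^ (1 << 1) = 35347 ^ 2 = 35345

35345


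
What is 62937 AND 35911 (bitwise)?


0b1111010111011001 & 0b1000110001000111 = 0b1000010001000001 = 33857

33857


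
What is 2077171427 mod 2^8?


2077171427 & 255 = 227

227


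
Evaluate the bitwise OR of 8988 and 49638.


0b10001100011100 | 0b1100000111100110 = 0b1110001111111110 = 58366

58366


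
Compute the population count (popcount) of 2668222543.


0b10011111000010011101100001001111 has 17 set bits

17


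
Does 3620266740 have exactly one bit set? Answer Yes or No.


0b11010111110010001110001011110100. Multiple bits set => No

No


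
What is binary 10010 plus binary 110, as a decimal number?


10010 + 110 = 11000 = 24

24


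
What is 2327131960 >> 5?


0b10001010101101010011011100111000 >> 5 = 0b100010101011010100110111001 = 72722873

72722873


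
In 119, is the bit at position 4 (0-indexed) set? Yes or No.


0b1110111, bit 4 = 1. Yes

Yes


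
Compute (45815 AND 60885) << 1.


Step 1: 45815 & 60885 = 41173
Step 2: 41173 << 1 = 82346

82346


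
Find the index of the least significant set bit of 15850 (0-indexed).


0b11110111101010. Lowest set bit at position 1

1


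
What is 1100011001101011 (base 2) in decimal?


1100011001101011 in decimal = 50795

50795


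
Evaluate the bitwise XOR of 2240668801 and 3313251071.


0b10000101100011011110010010000001 ^ 0b11000101011111000011001011111111 = 0b1000000111100011101011001111110 = 1089590910

1089590910


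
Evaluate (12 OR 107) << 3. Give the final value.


Step 1: 12 | 107 = 111
Step 2: 111 << 3 = 888

888


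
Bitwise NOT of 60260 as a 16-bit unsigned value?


~0b1110101101100100 = 0b1010010011011 = 5275 (16-bit unsigned)

5275


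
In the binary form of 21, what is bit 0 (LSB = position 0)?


0b10101, position 0 = 1

1


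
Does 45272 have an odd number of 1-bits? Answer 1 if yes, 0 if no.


0b1011000011011000 has 7 ones => parity 1

1


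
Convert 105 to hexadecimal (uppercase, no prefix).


105 = 69 hex

69


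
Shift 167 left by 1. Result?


0b10100111 << 1 = 0b101001110 = 334

334


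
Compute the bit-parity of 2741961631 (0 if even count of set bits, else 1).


0b10100011011011110000001110011111 has 18 ones => parity 0

0


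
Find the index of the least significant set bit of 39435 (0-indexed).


0b1001101000001011. Lowest set bit at position 0

0


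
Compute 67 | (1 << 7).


67 | (1 << 7) = 67 | 128 = 195

195


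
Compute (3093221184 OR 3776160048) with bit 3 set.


Step 1: 3093221184 | 3776160048 = 4183814000
Step 2: 4183814000 | (1 << 3) = 4183814000 | 8 = 4183814008

4183814008


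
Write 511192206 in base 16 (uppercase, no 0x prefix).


511192206 = 1E782C8E hex

1E782C8E


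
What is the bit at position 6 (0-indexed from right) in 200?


0b11001000, position 6 = 1

1


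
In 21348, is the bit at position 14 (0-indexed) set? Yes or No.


0b101001101100100, bit 14 = 1. Yes

Yes


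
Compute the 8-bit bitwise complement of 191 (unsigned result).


~0b10111111 = 0b1000000 = 64 (8-bit unsigned)

64


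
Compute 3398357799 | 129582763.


0b11001010100011101101001100100111 | 0b111101110010100011010101011 = 0b11001111101111111101011110101111 = 3485456303

3485456303


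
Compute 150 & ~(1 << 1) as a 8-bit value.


150 & ~(1 << 1) = 148

148


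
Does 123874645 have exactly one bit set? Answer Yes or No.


0b111011000100010110101010101. Multiple bits set => No

No


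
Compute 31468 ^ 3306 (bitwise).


0b111101011101100 ^ 0b110011101010 = 0b111011000000110 = 30214

30214


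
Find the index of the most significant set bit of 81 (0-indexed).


0b1010001. Highest set bit at position 6

6


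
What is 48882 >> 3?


0b1011111011110010 >> 3 = 0b1011111011110 = 6110

6110


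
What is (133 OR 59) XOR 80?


Step 1: 133 | 59 = 191
Step 2: 191 ^ 80 = 239

239


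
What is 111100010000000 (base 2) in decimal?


111100010000000 in decimal = 30848

30848


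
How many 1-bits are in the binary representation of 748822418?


0b101100101000100001111110010010 has 14 set bits

14


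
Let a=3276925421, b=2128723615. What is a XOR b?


3276925421 ^ 2128723615 = 3182450546

3182450546


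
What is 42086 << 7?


0b1010010001100110 << 7 = 0b10100100011001100000000 = 5387008

5387008


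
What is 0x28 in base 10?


28 hex = 40 decimal

40


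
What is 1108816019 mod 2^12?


1108816019 & 4095 = 147

147


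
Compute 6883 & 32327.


0b1101011100011 & 0b111111001000111 = 0b1101001000011 = 6723

6723


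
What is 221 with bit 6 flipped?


221 ^ (1 << 6) = 221 ^ 64 = 157

157


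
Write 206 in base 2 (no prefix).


206 = 11001110 in binary

11001110


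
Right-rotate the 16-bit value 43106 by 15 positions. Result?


Rotate 0b1010100001100010 right by 15 (16-bit) = 0b101000011000101 = 20677

20677


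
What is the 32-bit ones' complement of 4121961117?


4121961117 ^ 4294967295 = 173006178

173006178


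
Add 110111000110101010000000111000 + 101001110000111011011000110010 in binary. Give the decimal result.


110111000110101010000000111000 + 101001110000111011011000110010 = 1100000110111100101011001101010 = 1625183850

1625183850


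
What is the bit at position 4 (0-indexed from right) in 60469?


0b1110110000110101, position 4 = 1

1


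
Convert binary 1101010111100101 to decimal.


1101010111100101 in decimal = 54757

54757


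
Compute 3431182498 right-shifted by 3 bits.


0b11001100100000111011000010100010 >> 3 = 0b11001100100000111011000010100 = 428897812

428897812


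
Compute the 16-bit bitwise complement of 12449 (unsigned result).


~0b11000010100001 = 0b1100111101011110 = 53086 (16-bit unsigned)

53086


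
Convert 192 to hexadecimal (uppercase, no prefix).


192 = C0 hex

C0


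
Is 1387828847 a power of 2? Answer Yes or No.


0b1010010101110001001011001101111. Multiple bits set => No

No


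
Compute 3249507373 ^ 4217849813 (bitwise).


0b11000001101011111000110000101101 ^ 0b11111011011001110100011111010101 = 0b111010110010001100101111111000 = 986237944

986237944


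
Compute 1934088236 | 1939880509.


0b1110011010001111101100000101100 | 0b1110011101000000011101000111101 = 0b1110011111001111111101000111101 = 1944582717

1944582717


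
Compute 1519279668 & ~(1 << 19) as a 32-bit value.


1519279668 & ~(1 << 19) = 1518755380

1518755380


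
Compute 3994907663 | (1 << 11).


3994907663 | (1 << 11) = 3994907663 | 2048 = 3994909711

3994909711


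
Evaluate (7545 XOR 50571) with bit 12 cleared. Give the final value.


Step 1: 7545 ^ 50571 = 55538
Step 2: 55538 & ~(1 << 12) = 51442

51442


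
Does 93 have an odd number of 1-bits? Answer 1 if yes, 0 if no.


0b1011101 has 5 ones => parity 1

1


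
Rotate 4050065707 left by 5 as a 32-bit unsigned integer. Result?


Rotate 0b11110001011001110001100100101011 left by 5 (32-bit) = 0b101100111000110010010101111110 = 753083774

753083774


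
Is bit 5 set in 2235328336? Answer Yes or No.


0b10000101001111000110011101010000, bit 5 = 0. No

No


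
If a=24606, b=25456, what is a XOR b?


24606 ^ 25456 = 878

878


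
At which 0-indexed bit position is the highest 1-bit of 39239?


0b1001100101000111. Highest set bit at position 15

15


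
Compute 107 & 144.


0b1101011 & 0b10010000 = 0b0 = 0

0


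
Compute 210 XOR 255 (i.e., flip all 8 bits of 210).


210 ^ 255 = 45

45


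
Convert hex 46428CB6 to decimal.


46428CB6 hex = 1178766518 decimal

1178766518


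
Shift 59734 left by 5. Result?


0b1110100101010110 << 5 = 0b111010010101011000000 = 1911488

1911488


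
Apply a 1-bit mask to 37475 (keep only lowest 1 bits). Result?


37475 & 1 = 1

1


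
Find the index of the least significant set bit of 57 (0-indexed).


0b111001. Lowest set bit at position 0

0


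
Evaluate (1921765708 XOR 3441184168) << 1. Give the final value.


Step 1: 1921765708 ^ 3441184168 = 3214384356
Step 2: 3214384356 << 1 = 6428768712

6428768712


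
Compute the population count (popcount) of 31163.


0b111100110111011 has 11 set bits

11


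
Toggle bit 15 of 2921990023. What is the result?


2921990023 ^ (1 << 15) = 2921990023 ^ 32768 = 2922022791

2922022791


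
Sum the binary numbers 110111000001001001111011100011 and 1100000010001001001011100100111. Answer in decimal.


110111000001001001111011100011 + 1100000010001001001011100100111 = 10010111010010010011011000001010 = 2538157578

2538157578


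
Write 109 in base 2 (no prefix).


109 = 1101101 in binary

1101101


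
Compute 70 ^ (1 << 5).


70 ^ (1 << 5) = 70 ^ 32 = 102

102


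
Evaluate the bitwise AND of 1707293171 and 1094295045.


0b1100101110000110011100111110011 & 0b1000001001110011001111000000101 = 0b1000001000000010001100000000001 = 1090590721

1090590721


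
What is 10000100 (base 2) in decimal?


10000100 in decimal = 132

132


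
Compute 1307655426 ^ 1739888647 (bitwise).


0b1001101111100010011110100000010 ^ 0b1100111101101001001100000000111 = 0b101010010001011010010100000101 = 709207301

709207301


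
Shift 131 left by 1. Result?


0b10000011 << 1 = 0b100000110 = 262

262


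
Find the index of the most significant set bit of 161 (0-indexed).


0b10100001. Highest set bit at position 7

7


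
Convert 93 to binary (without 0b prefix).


93 = 1011101 in binary

1011101


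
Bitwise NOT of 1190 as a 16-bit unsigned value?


~0b10010100110 = 0b1111101101011001 = 64345 (16-bit unsigned)

64345


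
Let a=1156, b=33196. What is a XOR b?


1156 ^ 33196 = 34088

34088


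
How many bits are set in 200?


0b11001000 has 3 set bits

3


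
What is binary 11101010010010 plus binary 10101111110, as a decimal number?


11101010010010 + 10101111110 = 100000000010000 = 16400

16400


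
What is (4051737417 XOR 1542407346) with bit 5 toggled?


Step 1: 4051737417 ^ 1542407346 = 2859458555
Step 2: 2859458555 ^ (1 << 5) = 2859458555 ^ 32 = 2859458523

2859458523


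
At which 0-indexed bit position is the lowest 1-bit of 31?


0b11111. Lowest set bit at position 0

0


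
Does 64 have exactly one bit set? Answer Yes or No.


0b1000000. Only one bit set => Yes

Yes


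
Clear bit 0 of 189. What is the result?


189 & ~(1 << 0) = 188

188


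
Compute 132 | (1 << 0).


132 | (1 << 0) = 132 | 1 = 133

133


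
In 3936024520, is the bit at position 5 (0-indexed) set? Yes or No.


0b11101010100110101111011111001000, bit 5 = 0. No

No


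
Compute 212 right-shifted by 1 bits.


0b11010100 >> 1 = 0b1101010 = 106

106


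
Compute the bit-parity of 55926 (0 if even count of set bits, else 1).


0b1101101001110110 has 10 ones => parity 0

0


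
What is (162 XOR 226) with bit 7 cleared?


Step 1: 162 ^ 226 = 64
Step 2: 64 & ~(1 << 7) = 64

64


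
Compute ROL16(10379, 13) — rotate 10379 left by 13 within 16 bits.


Rotate 0b10100010001011 left by 13 (16-bit) = 0b110010100010001 = 25873

25873


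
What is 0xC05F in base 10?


C05F hex = 49247 decimal

49247


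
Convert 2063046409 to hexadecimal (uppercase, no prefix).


2063046409 = 7AF79709 hex

7AF79709


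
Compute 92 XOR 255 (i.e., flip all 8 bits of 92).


92 ^ 255 = 163

163


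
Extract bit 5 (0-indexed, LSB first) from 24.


0b11000, position 5 = 0

0


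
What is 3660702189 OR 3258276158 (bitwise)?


0b11011010001100011110000111101101 | 0b11000010001101010101100100111110 = 0b11011010001101011111100111111111 = 3660970495

3660970495


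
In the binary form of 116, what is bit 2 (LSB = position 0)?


0b1110100, position 2 = 1

1


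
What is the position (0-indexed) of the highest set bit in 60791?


0b1110110101110111. Highest set bit at position 15

15


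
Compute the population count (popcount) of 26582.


0b110011111010110 has 10 set bits

10


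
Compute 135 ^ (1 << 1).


135 ^ (1 << 1) = 135 ^ 2 = 133

133


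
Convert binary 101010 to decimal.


101010 in decimal = 42

42


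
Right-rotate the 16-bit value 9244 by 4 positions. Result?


Rotate 0b10010000011100 right by 4 (16-bit) = 0b1100001001000001 = 49729

49729


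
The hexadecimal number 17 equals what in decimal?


17 hex = 23 decimal

23


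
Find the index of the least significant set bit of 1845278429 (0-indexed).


0b1101101111111001011011011011101. Lowest set bit at position 0

0


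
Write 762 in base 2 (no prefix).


762 = 1011111010 in binary

1011111010


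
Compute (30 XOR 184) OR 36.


Step 1: 30 ^ 184 = 166
Step 2: 166 | 36 = 166

166


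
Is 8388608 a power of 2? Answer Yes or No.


0b100000000000000000000000. Only one bit set => Yes

Yes


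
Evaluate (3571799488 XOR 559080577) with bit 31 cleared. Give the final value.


Step 1: 3571799488 ^ 559080577 = 4122456385
Step 2: 4122456385 & ~(1 << 31) = 1974972737

1974972737


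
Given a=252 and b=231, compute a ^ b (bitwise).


252 ^ 231 = 27

27


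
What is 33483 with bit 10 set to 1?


33483 | (1 << 10) = 33483 | 1024 = 34507

34507


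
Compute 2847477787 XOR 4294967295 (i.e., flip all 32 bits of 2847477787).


2847477787 ^ 4294967295 = 1447489508

1447489508


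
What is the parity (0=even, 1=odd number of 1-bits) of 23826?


0b101110100010010 has 7 ones => parity 1

1


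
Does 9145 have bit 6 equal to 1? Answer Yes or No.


0b10001110111001, bit 6 = 0. No

No


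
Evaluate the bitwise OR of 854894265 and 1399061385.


0b110010111101001010011010111001 | 0b1010011011000111111101110001001 = 0b1110011111101111111111110111001 = 1945632697

1945632697


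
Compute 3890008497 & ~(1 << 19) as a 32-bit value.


3890008497 & ~(1 << 19) = 3889484209

3889484209


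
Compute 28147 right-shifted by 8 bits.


0b110110111110011 >> 8 = 0b1101101 = 109

109


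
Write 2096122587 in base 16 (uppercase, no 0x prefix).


2096122587 = 7CF04ADB hex

7CF04ADB


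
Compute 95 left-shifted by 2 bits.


0b1011111 << 2 = 0b101111100 = 380

380


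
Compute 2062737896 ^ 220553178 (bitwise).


0b1111010111100101110000111101000 ^ 0b1101001001010101111111011010 = 0b1110111110101111011111000110010 = 2010627634

2010627634


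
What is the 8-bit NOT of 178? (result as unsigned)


~0b10110010 = 0b1001101 = 77 (8-bit unsigned)

77


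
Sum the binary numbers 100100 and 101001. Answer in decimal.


100100 + 101001 = 1001101 = 77

77


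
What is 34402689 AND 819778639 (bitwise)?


0b10000011001111000110000001 & 0b110000110111001101010001001111 = 0b11001101000000000001 = 839681

839681


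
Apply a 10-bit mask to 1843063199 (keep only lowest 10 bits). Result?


1843063199 & 1023 = 415

415


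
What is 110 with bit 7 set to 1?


110 | (1 << 7) = 110 | 128 = 238

238


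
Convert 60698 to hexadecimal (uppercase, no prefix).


60698 = ED1A hex

ED1A


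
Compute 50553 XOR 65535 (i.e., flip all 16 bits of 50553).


50553 ^ 65535 = 14982

14982


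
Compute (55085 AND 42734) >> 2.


Step 1: 55085 & 42734 = 34348
Step 2: 34348 >> 2 = 8587

8587


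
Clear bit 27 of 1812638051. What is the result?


1812638051 & ~(1 << 27) = 1678420323

1678420323


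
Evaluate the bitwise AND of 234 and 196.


0b11101010 & 0b11000100 = 0b11000000 = 192

192


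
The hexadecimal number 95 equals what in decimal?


95 hex = 149 decimal

149


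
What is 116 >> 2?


0b1110100 >> 2 = 0b11101 = 29

29


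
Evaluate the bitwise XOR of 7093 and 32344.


0b1101110110101 ^ 0b111111001011000 = 0b110010111101101 = 26093

26093


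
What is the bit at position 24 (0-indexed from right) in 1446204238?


0b1010110001100110101001101001110, position 24 = 0

0


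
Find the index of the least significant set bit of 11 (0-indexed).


0b1011. Lowest set bit at position 0

0


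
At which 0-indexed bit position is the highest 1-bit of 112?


0b1110000. Highest set bit at position 6

6


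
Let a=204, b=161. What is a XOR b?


204 ^ 161 = 109

109


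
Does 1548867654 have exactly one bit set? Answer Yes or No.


0b1011100010100011101100001000110. Multiple bits set => No

No


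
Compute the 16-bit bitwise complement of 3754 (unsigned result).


~0b111010101010 = 0b1111000101010101 = 61781 (16-bit unsigned)

61781


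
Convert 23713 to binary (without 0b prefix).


23713 = 101110010100001 in binary

101110010100001


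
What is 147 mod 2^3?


147 & 7 = 3

3


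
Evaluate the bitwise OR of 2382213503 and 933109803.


0b10001101111111011011000101111111 | 0b110111100111100010000000101011 = 0b10111111111111111011000101111111 = 3221205375

3221205375


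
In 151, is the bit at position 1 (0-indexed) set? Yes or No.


0b10010111, bit 1 = 1. Yes

Yes


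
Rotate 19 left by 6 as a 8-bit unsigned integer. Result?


Rotate 0b10011 left by 6 (8-bit) = 0b11000100 = 196

196


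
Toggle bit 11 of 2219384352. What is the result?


2219384352 ^ (1 << 11) = 2219384352 ^ 2048 = 2219382304

2219382304


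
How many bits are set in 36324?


0b1000110111100100 has 8 set bits

8


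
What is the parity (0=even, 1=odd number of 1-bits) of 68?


0b1000100 has 2 ones => parity 0

0


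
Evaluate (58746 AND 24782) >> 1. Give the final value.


Step 1: 58746 & 24782 = 24650
Step 2: 24650 >> 1 = 12325

12325


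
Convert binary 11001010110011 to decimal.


11001010110011 in decimal = 12979

12979


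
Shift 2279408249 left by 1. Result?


0b10000111110111010000001001111001 << 1 = 0b100001111101110100000010011110010 = 4558816498

4558816498


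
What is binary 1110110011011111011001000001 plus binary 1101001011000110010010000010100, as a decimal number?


1110110011011111011001000001 + 1101001011000110010010000010100 = 1111000001100010001101001010101 = 2016483925

2016483925


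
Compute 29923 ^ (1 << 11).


29923 ^ (1 << 11) = 29923 ^ 2048 = 31971

31971


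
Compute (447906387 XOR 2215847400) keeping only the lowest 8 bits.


Step 1: 447906387 ^ 2215847400 = 2661394363
Step 2: 2661394363 & 255 = 187

187


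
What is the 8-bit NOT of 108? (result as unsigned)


~0b1101100 = 0b10010011 = 147 (8-bit unsigned)

147


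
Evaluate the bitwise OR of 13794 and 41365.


0b11010111100010 | 0b1010000110010101 = 0b1011010111110111 = 46583

46583


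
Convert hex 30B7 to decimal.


30B7 hex = 12471 decimal

12471


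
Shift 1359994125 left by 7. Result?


0b1010001000011111101110100001101 << 7 = 0b10100010000111111011101000011010000000 = 174079248000

174079248000


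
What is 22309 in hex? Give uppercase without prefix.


22309 = 5725 hex

5725


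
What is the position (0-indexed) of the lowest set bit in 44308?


0b1010110100010100. Lowest set bit at position 2

2


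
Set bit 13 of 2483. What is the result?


2483 | (1 << 13) = 2483 | 8192 = 10675

10675


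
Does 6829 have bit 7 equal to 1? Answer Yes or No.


0b1101010101101, bit 7 = 1. Yes

Yes


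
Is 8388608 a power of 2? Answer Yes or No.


0b100000000000000000000000. Only one bit set => Yes

Yes


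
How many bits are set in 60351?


0b1110101110111111 has 13 set bits

13


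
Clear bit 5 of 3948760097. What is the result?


3948760097 & ~(1 << 5) = 3948760065

3948760065


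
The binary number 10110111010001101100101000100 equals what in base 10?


10110111010001101100101000100 in decimal = 384358724

384358724


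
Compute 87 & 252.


0b1010111 & 0b11111100 = 0b1010100 = 84

84


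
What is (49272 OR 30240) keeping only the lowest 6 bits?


Step 1: 49272 | 30240 = 63096
Step 2: 63096 & 63 = 56

56


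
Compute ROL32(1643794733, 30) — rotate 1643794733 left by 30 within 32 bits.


Rotate 0b1100001111110100101000100101101 left by 30 (32-bit) = 0b1011000011111101001010001001011 = 1484690507

1484690507


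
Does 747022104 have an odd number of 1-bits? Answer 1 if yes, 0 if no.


0b101100100001101010011100011000 has 13 ones => parity 1

1


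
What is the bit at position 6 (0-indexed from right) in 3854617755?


0b11100101110000001100110010011011, position 6 = 0

0


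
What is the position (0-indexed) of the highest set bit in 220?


0b11011100. Highest set bit at position 7

7


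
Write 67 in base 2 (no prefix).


67 = 1000011 in binary

1000011


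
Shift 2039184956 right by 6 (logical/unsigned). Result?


0b1111001100010110111111000111100 >> 6 = 0b1111001100010110111111000 = 31862264

31862264


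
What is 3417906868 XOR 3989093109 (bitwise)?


0b11001011101110010001111010110100 ^ 0b11101101110001001011101011110101 = 0b100110011111011010010001000001 = 645768257

645768257


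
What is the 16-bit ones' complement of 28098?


28098 ^ 65535 = 37437

37437


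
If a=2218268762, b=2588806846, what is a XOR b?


2218268762 ^ 2588806846 = 511055588

511055588


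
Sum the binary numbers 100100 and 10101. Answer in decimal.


100100 + 10101 = 111001 = 57

57


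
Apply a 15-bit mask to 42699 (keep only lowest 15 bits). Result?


42699 & 32767 = 9931

9931


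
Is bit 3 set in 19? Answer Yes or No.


0b10011, bit 3 = 0. No

No


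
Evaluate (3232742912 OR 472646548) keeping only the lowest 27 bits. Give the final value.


Step 1: 3232742912 | 472646548 = 3702505364
Step 2: 3702505364 & 134217727 = 78626708

78626708


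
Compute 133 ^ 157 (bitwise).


0b10000101 ^ 0b10011101 = 0b11000 = 24

24


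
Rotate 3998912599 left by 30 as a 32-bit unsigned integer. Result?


Rotate 0b11101110010110101001000001010111 left by 30 (32-bit) = 0b11111011100101101010010000010101 = 4220953621

4220953621


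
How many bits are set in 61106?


0b1110111010110010 has 10 set bits

10


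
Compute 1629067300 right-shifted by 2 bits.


0b1100001000110011001100000100100 >> 2 = 0b11000010001100110011000001001 = 407266825

407266825


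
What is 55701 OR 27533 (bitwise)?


0b1101100110010101 | 0b110101110001101 = 0b1111101110011101 = 64413

64413


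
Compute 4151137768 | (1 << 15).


4151137768 | (1 << 15) = 4151137768 | 32768 = 4151170536

4151170536


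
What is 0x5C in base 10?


5C hex = 92 decimal

92


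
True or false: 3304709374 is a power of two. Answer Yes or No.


0b11000100111110011101110011111110. Multiple bits set => No

No


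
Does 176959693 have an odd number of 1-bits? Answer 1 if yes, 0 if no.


0b1010100011000011000011001101 has 12 ones => parity 0

0


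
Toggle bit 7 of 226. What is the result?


226 ^ (1 << 7) = 226 ^ 128 = 98

98


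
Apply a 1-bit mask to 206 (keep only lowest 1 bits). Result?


206 & 1 = 0

0


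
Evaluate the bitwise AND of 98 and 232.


0b1100010 & 0b11101000 = 0b1100000 = 96

96


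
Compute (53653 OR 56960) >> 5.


Step 1: 53653 | 56960 = 57237
Step 2: 57237 >> 5 = 1788

1788


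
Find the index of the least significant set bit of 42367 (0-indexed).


0b1010010101111111. Lowest set bit at position 0

0


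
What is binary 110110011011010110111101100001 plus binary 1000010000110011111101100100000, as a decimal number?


110110011011010110111101100001 + 1000010000110011111101100100000 = 1111000100001110110101010000001 = 2022140545

2022140545


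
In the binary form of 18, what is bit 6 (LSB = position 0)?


0b10010, position 6 = 0

0


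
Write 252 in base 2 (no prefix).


252 = 11111100 in binary

11111100


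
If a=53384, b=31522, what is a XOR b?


53384 ^ 31522 = 43946

43946


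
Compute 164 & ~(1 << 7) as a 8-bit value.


164 & ~(1 << 7) = 36

36


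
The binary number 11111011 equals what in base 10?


11111011 in decimal = 251

251


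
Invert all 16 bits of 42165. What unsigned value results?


42165 ^ 65535 = 23370

23370


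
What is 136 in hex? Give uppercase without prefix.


136 = 88 hex

88


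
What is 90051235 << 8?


0b101010111100001001010100011 << 8 = 0b10101011110000100101010001100000000 = 23053116160

23053116160


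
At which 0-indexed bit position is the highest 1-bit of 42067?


0b1010010001010011. Highest set bit at position 15

15


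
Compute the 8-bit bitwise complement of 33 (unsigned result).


~0b100001 = 0b11011110 = 222 (8-bit unsigned)

222


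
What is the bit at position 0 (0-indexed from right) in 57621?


0b1110000100010101, position 0 = 1

1


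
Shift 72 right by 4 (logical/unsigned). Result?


0b1001000 >> 4 = 0b100 = 4

4


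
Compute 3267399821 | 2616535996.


0b11000010110000001001000010001101 | 0b10011011111101010010101110111100 = 0b11011011111101011011101110111101 = 3690314685

3690314685


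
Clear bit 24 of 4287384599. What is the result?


4287384599 & ~(1 << 24) = 4270607383

4270607383


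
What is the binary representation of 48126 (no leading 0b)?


48126 = 1011101111111110 in binary

1011101111111110
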